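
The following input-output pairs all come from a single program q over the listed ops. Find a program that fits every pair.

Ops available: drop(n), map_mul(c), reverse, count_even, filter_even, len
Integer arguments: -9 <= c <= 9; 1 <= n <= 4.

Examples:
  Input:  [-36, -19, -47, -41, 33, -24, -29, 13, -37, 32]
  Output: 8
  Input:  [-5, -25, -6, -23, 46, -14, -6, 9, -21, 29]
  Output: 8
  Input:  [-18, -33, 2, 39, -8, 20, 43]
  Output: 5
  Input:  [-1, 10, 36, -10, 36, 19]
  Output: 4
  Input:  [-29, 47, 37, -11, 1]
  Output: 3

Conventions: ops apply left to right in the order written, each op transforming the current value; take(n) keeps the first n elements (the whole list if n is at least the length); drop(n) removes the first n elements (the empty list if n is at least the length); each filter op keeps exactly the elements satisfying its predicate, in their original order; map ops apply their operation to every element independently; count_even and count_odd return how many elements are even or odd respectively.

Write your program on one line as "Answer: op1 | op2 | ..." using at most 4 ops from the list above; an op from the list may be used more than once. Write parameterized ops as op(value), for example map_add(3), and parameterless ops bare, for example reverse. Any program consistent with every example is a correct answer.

map_mul(-3) | drop(2) | len

Check, running the answer program on each example:
  [-36, -19, -47, -41, 33, -24, -29, 13, -37, 32] -> [108, 57, 141, 123, -99, 72, 87, -39, 111, -96] -> [141, 123, -99, 72, 87, -39, 111, -96] -> 8
  [-5, -25, -6, -23, 46, -14, -6, 9, -21, 29] -> [15, 75, 18, 69, -138, 42, 18, -27, 63, -87] -> [18, 69, -138, 42, 18, -27, 63, -87] -> 8
  [-18, -33, 2, 39, -8, 20, 43] -> [54, 99, -6, -117, 24, -60, -129] -> [-6, -117, 24, -60, -129] -> 5
  [-1, 10, 36, -10, 36, 19] -> [3, -30, -108, 30, -108, -57] -> [-108, 30, -108, -57] -> 4
  [-29, 47, 37, -11, 1] -> [87, -141, -111, 33, -3] -> [-111, 33, -3] -> 3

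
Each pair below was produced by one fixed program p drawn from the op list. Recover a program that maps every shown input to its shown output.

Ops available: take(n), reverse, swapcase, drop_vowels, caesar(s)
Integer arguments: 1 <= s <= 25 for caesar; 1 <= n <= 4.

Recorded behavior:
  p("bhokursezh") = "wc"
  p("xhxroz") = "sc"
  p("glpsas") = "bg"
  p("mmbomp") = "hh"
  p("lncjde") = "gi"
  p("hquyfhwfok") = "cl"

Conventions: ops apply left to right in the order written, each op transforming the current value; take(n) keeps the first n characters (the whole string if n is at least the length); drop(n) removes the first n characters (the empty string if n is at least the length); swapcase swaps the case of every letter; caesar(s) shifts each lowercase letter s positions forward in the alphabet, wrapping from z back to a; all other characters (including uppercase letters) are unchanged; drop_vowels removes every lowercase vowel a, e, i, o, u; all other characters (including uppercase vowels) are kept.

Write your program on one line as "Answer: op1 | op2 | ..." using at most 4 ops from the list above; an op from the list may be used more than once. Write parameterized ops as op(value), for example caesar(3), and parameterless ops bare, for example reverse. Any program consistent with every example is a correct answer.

take(3) | take(2) | caesar(21)

Check, running the answer program on each example:
  "bhokursezh" -> "bho" -> "bh" -> "wc"
  "xhxroz" -> "xhx" -> "xh" -> "sc"
  "glpsas" -> "glp" -> "gl" -> "bg"
  "mmbomp" -> "mmb" -> "mm" -> "hh"
  "lncjde" -> "lnc" -> "ln" -> "gi"
  "hquyfhwfok" -> "hqu" -> "hq" -> "cl"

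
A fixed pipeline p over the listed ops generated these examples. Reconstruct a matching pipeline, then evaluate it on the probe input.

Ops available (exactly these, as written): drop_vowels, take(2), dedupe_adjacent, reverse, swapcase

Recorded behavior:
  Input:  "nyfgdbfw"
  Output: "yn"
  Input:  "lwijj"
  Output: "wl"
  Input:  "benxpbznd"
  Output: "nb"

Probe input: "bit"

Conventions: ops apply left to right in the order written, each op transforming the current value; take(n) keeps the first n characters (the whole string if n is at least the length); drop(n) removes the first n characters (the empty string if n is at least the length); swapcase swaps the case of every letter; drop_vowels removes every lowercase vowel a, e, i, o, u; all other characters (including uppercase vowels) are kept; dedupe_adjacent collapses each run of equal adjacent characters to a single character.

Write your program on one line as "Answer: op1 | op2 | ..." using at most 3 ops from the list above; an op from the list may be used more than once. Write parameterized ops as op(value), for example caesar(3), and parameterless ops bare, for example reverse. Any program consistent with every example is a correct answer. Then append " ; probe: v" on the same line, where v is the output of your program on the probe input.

drop_vowels | take(2) | reverse ; probe: "tb"

Check, running the answer program on each example:
  "nyfgdbfw" -> "nyfgdbfw" -> "ny" -> "yn"
  "lwijj" -> "lwjj" -> "lw" -> "wl"
  "benxpbznd" -> "bnxpbznd" -> "bn" -> "nb"
  probe: "bit" -> "bt" -> "bt" -> "tb"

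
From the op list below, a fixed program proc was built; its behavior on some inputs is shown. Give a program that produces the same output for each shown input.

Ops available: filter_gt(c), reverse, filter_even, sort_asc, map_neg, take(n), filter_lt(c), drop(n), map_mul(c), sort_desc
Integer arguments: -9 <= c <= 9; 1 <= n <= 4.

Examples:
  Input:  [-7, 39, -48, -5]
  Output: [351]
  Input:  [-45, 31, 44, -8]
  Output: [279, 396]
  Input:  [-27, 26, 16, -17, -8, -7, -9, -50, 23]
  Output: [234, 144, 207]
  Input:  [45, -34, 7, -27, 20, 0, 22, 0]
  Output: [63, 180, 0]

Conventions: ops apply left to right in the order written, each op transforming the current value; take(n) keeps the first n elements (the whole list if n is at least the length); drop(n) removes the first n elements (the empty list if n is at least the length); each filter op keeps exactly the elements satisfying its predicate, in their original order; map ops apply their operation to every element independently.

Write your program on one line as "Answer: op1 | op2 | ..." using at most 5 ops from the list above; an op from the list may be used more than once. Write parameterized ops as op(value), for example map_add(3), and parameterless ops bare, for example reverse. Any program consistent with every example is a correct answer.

map_mul(9) | drop(1) | filter_gt(-3) | take(3)

Check, running the answer program on each example:
  [-7, 39, -48, -5] -> [-63, 351, -432, -45] -> [351, -432, -45] -> [351] -> [351]
  [-45, 31, 44, -8] -> [-405, 279, 396, -72] -> [279, 396, -72] -> [279, 396] -> [279, 396]
  [-27, 26, 16, -17, -8, -7, -9, -50, 23] -> [-243, 234, 144, -153, -72, -63, -81, -450, 207] -> [234, 144, -153, -72, -63, -81, -450, 207] -> [234, 144, 207] -> [234, 144, 207]
  [45, -34, 7, -27, 20, 0, 22, 0] -> [405, -306, 63, -243, 180, 0, 198, 0] -> [-306, 63, -243, 180, 0, 198, 0] -> [63, 180, 0, 198, 0] -> [63, 180, 0]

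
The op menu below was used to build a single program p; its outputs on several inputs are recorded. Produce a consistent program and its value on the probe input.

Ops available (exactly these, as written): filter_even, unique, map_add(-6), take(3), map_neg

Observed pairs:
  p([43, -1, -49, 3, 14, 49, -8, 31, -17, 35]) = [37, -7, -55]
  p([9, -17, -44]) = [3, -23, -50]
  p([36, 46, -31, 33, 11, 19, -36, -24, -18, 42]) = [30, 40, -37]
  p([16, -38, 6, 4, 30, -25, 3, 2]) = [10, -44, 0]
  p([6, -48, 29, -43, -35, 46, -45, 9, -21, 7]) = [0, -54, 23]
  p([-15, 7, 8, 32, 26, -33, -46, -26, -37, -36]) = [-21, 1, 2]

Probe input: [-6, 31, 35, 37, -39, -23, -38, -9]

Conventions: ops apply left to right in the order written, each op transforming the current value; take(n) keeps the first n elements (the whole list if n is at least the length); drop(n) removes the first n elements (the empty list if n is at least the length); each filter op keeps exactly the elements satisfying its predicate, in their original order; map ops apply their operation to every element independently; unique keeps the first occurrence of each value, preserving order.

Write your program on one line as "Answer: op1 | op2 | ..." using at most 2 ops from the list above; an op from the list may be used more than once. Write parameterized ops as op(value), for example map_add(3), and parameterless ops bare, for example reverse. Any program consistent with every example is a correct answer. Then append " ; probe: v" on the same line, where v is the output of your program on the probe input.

take(3) | map_add(-6) ; probe: [-12, 25, 29]

Check, running the answer program on each example:
  [43, -1, -49, 3, 14, 49, -8, 31, -17, 35] -> [43, -1, -49] -> [37, -7, -55]
  [9, -17, -44] -> [9, -17, -44] -> [3, -23, -50]
  [36, 46, -31, 33, 11, 19, -36, -24, -18, 42] -> [36, 46, -31] -> [30, 40, -37]
  [16, -38, 6, 4, 30, -25, 3, 2] -> [16, -38, 6] -> [10, -44, 0]
  [6, -48, 29, -43, -35, 46, -45, 9, -21, 7] -> [6, -48, 29] -> [0, -54, 23]
  [-15, 7, 8, 32, 26, -33, -46, -26, -37, -36] -> [-15, 7, 8] -> [-21, 1, 2]
  probe: [-6, 31, 35, 37, -39, -23, -38, -9] -> [-6, 31, 35] -> [-12, 25, 29]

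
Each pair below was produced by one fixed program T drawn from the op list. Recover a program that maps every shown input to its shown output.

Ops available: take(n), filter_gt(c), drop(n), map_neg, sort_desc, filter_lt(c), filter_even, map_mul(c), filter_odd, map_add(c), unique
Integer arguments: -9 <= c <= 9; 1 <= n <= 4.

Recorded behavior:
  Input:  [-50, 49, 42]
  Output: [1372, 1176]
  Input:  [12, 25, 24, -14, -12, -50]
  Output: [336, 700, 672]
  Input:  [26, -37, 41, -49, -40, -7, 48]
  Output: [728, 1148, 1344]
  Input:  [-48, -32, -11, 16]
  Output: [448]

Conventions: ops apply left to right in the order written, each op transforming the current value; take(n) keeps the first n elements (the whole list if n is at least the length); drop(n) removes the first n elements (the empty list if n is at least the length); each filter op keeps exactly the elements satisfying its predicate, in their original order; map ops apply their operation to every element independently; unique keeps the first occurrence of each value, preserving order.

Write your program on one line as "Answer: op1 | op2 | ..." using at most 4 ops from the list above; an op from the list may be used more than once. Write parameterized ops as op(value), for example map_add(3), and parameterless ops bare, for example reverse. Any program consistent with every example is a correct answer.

map_mul(4) | map_mul(7) | filter_gt(6)

Check, running the answer program on each example:
  [-50, 49, 42] -> [-200, 196, 168] -> [-1400, 1372, 1176] -> [1372, 1176]
  [12, 25, 24, -14, -12, -50] -> [48, 100, 96, -56, -48, -200] -> [336, 700, 672, -392, -336, -1400] -> [336, 700, 672]
  [26, -37, 41, -49, -40, -7, 48] -> [104, -148, 164, -196, -160, -28, 192] -> [728, -1036, 1148, -1372, -1120, -196, 1344] -> [728, 1148, 1344]
  [-48, -32, -11, 16] -> [-192, -128, -44, 64] -> [-1344, -896, -308, 448] -> [448]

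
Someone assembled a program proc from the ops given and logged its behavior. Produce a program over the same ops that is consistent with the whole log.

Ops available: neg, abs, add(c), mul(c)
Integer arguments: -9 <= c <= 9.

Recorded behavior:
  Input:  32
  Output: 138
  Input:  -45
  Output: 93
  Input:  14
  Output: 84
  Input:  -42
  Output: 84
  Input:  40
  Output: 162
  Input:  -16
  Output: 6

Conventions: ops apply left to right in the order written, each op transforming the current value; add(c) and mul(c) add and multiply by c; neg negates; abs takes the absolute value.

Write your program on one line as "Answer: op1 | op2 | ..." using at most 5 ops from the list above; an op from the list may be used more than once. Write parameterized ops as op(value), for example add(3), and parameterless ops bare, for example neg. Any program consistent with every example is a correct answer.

add(-1) | add(9) | add(6) | abs | mul(3)

Check, running the answer program on each example:
  32 -> 31 -> 40 -> 46 -> 46 -> 138
  -45 -> -46 -> -37 -> -31 -> 31 -> 93
  14 -> 13 -> 22 -> 28 -> 28 -> 84
  -42 -> -43 -> -34 -> -28 -> 28 -> 84
  40 -> 39 -> 48 -> 54 -> 54 -> 162
  -16 -> -17 -> -8 -> -2 -> 2 -> 6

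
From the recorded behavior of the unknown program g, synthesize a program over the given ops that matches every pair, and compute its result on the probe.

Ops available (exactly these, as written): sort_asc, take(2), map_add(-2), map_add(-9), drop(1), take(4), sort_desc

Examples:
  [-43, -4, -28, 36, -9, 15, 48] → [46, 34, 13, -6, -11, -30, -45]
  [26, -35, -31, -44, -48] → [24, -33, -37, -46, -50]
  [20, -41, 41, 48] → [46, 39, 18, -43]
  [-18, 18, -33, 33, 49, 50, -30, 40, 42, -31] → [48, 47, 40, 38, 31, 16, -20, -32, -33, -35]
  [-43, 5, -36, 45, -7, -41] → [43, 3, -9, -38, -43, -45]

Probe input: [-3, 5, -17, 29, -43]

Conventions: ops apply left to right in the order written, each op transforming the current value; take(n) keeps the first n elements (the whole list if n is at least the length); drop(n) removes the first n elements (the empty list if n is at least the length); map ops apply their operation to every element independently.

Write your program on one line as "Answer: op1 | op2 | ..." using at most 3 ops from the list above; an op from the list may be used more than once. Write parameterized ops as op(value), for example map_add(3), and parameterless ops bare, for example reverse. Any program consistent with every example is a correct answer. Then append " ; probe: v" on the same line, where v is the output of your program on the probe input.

map_add(-2) | sort_asc | sort_desc ; probe: [27, 3, -5, -19, -45]

Check, running the answer program on each example:
  [-43, -4, -28, 36, -9, 15, 48] -> [-45, -6, -30, 34, -11, 13, 46] -> [-45, -30, -11, -6, 13, 34, 46] -> [46, 34, 13, -6, -11, -30, -45]
  [26, -35, -31, -44, -48] -> [24, -37, -33, -46, -50] -> [-50, -46, -37, -33, 24] -> [24, -33, -37, -46, -50]
  [20, -41, 41, 48] -> [18, -43, 39, 46] -> [-43, 18, 39, 46] -> [46, 39, 18, -43]
  [-18, 18, -33, 33, 49, 50, -30, 40, 42, -31] -> [-20, 16, -35, 31, 47, 48, -32, 38, 40, -33] -> [-35, -33, -32, -20, 16, 31, 38, 40, 47, 48] -> [48, 47, 40, 38, 31, 16, -20, -32, -33, -35]
  [-43, 5, -36, 45, -7, -41] -> [-45, 3, -38, 43, -9, -43] -> [-45, -43, -38, -9, 3, 43] -> [43, 3, -9, -38, -43, -45]
  probe: [-3, 5, -17, 29, -43] -> [-5, 3, -19, 27, -45] -> [-45, -19, -5, 3, 27] -> [27, 3, -5, -19, -45]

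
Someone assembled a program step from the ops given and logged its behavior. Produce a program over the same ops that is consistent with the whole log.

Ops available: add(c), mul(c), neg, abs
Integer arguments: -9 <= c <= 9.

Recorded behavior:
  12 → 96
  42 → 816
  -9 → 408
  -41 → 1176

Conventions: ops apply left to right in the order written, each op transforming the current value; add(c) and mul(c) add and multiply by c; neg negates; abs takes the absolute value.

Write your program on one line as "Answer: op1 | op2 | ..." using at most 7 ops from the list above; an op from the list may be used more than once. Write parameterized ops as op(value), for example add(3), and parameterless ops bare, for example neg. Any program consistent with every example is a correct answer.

neg | add(8) | mul(-3) | neg | mul(-8) | abs

Check, running the answer program on each example:
  12 -> -12 -> -4 -> 12 -> -12 -> 96 -> 96
  42 -> -42 -> -34 -> 102 -> -102 -> 816 -> 816
  -9 -> 9 -> 17 -> -51 -> 51 -> -408 -> 408
  -41 -> 41 -> 49 -> -147 -> 147 -> -1176 -> 1176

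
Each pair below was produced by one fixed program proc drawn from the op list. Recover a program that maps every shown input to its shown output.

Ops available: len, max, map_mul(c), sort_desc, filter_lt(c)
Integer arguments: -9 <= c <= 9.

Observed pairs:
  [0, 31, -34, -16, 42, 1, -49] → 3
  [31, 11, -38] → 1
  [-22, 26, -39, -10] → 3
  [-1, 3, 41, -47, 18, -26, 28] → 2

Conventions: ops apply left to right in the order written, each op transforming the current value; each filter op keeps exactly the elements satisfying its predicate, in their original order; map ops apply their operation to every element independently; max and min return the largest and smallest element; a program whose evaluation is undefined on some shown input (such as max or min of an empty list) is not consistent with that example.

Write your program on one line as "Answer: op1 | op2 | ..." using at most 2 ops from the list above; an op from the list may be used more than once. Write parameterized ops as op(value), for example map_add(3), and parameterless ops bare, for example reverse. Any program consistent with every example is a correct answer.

filter_lt(-8) | len

Check, running the answer program on each example:
  [0, 31, -34, -16, 42, 1, -49] -> [-34, -16, -49] -> 3
  [31, 11, -38] -> [-38] -> 1
  [-22, 26, -39, -10] -> [-22, -39, -10] -> 3
  [-1, 3, 41, -47, 18, -26, 28] -> [-47, -26] -> 2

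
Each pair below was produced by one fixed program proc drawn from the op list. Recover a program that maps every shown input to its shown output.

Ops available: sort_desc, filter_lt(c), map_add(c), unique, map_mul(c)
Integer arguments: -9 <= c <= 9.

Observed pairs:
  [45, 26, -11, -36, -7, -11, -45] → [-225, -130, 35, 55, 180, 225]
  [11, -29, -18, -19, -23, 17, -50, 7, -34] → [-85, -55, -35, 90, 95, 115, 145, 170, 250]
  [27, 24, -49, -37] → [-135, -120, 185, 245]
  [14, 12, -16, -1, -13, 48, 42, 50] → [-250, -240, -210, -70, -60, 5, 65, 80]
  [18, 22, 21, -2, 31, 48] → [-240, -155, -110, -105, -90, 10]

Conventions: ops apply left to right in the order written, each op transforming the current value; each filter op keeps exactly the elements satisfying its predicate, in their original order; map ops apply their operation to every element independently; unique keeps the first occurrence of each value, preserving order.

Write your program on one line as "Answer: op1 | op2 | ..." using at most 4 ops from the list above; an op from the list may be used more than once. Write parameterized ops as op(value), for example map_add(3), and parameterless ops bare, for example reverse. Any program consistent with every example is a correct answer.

unique | sort_desc | map_mul(-5)

Check, running the answer program on each example:
  [45, 26, -11, -36, -7, -11, -45] -> [45, 26, -11, -36, -7, -45] -> [45, 26, -7, -11, -36, -45] -> [-225, -130, 35, 55, 180, 225]
  [11, -29, -18, -19, -23, 17, -50, 7, -34] -> [11, -29, -18, -19, -23, 17, -50, 7, -34] -> [17, 11, 7, -18, -19, -23, -29, -34, -50] -> [-85, -55, -35, 90, 95, 115, 145, 170, 250]
  [27, 24, -49, -37] -> [27, 24, -49, -37] -> [27, 24, -37, -49] -> [-135, -120, 185, 245]
  [14, 12, -16, -1, -13, 48, 42, 50] -> [14, 12, -16, -1, -13, 48, 42, 50] -> [50, 48, 42, 14, 12, -1, -13, -16] -> [-250, -240, -210, -70, -60, 5, 65, 80]
  [18, 22, 21, -2, 31, 48] -> [18, 22, 21, -2, 31, 48] -> [48, 31, 22, 21, 18, -2] -> [-240, -155, -110, -105, -90, 10]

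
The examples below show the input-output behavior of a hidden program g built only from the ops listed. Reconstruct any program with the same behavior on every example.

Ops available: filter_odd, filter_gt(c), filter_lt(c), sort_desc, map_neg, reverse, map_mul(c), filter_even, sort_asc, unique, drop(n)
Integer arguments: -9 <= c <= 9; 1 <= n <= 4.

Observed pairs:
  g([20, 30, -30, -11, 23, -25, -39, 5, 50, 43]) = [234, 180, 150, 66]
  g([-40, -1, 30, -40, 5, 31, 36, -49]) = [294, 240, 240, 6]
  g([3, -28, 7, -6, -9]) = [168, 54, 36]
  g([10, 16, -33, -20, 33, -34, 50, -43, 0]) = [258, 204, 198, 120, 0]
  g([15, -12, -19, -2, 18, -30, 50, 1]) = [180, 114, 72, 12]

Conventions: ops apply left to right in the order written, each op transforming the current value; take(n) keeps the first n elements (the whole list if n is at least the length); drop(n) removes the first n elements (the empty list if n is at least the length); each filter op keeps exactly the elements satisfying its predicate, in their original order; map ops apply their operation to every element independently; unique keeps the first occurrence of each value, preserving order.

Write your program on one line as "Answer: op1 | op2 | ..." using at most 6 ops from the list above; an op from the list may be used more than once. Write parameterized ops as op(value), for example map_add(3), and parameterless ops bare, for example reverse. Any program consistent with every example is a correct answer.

map_neg | map_mul(6) | filter_gt(-6) | reverse | sort_asc | sort_desc

Check, running the answer program on each example:
  [20, 30, -30, -11, 23, -25, -39, 5, 50, 43] -> [-20, -30, 30, 11, -23, 25, 39, -5, -50, -43] -> [-120, -180, 180, 66, -138, 150, 234, -30, -300, -258] -> [180, 66, 150, 234] -> [234, 150, 66, 180] -> [66, 150, 180, 234] -> [234, 180, 150, 66]
  [-40, -1, 30, -40, 5, 31, 36, -49] -> [40, 1, -30, 40, -5, -31, -36, 49] -> [240, 6, -180, 240, -30, -186, -216, 294] -> [240, 6, 240, 294] -> [294, 240, 6, 240] -> [6, 240, 240, 294] -> [294, 240, 240, 6]
  [3, -28, 7, -6, -9] -> [-3, 28, -7, 6, 9] -> [-18, 168, -42, 36, 54] -> [168, 36, 54] -> [54, 36, 168] -> [36, 54, 168] -> [168, 54, 36]
  [10, 16, -33, -20, 33, -34, 50, -43, 0] -> [-10, -16, 33, 20, -33, 34, -50, 43, 0] -> [-60, -96, 198, 120, -198, 204, -300, 258, 0] -> [198, 120, 204, 258, 0] -> [0, 258, 204, 120, 198] -> [0, 120, 198, 204, 258] -> [258, 204, 198, 120, 0]
  [15, -12, -19, -2, 18, -30, 50, 1] -> [-15, 12, 19, 2, -18, 30, -50, -1] -> [-90, 72, 114, 12, -108, 180, -300, -6] -> [72, 114, 12, 180] -> [180, 12, 114, 72] -> [12, 72, 114, 180] -> [180, 114, 72, 12]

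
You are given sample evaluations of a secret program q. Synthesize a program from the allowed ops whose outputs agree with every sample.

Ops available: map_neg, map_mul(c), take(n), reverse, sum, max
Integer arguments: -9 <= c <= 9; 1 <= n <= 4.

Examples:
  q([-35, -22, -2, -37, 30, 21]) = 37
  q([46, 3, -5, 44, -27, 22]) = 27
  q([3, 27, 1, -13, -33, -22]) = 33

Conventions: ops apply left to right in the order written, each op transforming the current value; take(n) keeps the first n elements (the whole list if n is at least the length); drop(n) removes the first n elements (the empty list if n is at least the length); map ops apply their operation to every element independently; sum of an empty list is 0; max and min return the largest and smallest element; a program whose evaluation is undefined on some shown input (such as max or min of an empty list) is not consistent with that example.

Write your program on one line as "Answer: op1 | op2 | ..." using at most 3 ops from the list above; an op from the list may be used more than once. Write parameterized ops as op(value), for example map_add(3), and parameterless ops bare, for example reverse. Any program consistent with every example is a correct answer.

map_neg | max

Check, running the answer program on each example:
  [-35, -22, -2, -37, 30, 21] -> [35, 22, 2, 37, -30, -21] -> 37
  [46, 3, -5, 44, -27, 22] -> [-46, -3, 5, -44, 27, -22] -> 27
  [3, 27, 1, -13, -33, -22] -> [-3, -27, -1, 13, 33, 22] -> 33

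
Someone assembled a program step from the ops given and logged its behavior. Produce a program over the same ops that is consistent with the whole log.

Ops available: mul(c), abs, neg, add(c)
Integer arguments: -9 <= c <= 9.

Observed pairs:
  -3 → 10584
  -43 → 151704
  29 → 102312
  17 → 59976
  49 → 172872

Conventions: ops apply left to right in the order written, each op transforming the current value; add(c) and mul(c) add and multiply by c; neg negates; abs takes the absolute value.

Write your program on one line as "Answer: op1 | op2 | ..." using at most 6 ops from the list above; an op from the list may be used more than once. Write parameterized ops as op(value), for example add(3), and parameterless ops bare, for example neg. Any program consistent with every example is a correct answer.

mul(8) | mul(-7) | mul(7) | abs | neg | mul(-9)

Check, running the answer program on each example:
  -3 -> -24 -> 168 -> 1176 -> 1176 -> -1176 -> 10584
  -43 -> -344 -> 2408 -> 16856 -> 16856 -> -16856 -> 151704
  29 -> 232 -> -1624 -> -11368 -> 11368 -> -11368 -> 102312
  17 -> 136 -> -952 -> -6664 -> 6664 -> -6664 -> 59976
  49 -> 392 -> -2744 -> -19208 -> 19208 -> -19208 -> 172872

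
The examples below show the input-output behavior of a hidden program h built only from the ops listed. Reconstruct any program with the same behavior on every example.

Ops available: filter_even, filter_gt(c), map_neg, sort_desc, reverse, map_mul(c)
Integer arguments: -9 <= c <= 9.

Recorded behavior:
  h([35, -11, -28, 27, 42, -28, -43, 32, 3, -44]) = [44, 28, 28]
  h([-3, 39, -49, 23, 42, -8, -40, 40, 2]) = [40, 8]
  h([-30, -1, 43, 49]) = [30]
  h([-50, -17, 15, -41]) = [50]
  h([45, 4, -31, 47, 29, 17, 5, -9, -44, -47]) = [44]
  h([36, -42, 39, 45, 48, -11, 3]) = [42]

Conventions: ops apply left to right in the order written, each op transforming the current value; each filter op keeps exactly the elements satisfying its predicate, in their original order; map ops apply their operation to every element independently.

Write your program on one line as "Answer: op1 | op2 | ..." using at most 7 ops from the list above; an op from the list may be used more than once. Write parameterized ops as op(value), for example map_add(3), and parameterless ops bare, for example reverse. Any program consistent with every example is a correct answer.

filter_even | sort_desc | map_neg | filter_gt(-4) | reverse | filter_gt(-2)

Check, running the answer program on each example:
  [35, -11, -28, 27, 42, -28, -43, 32, 3, -44] -> [-28, 42, -28, 32, -44] -> [42, 32, -28, -28, -44] -> [-42, -32, 28, 28, 44] -> [28, 28, 44] -> [44, 28, 28] -> [44, 28, 28]
  [-3, 39, -49, 23, 42, -8, -40, 40, 2] -> [42, -8, -40, 40, 2] -> [42, 40, 2, -8, -40] -> [-42, -40, -2, 8, 40] -> [-2, 8, 40] -> [40, 8, -2] -> [40, 8]
  [-30, -1, 43, 49] -> [-30] -> [-30] -> [30] -> [30] -> [30] -> [30]
  [-50, -17, 15, -41] -> [-50] -> [-50] -> [50] -> [50] -> [50] -> [50]
  [45, 4, -31, 47, 29, 17, 5, -9, -44, -47] -> [4, -44] -> [4, -44] -> [-4, 44] -> [44] -> [44] -> [44]
  [36, -42, 39, 45, 48, -11, 3] -> [36, -42, 48] -> [48, 36, -42] -> [-48, -36, 42] -> [42] -> [42] -> [42]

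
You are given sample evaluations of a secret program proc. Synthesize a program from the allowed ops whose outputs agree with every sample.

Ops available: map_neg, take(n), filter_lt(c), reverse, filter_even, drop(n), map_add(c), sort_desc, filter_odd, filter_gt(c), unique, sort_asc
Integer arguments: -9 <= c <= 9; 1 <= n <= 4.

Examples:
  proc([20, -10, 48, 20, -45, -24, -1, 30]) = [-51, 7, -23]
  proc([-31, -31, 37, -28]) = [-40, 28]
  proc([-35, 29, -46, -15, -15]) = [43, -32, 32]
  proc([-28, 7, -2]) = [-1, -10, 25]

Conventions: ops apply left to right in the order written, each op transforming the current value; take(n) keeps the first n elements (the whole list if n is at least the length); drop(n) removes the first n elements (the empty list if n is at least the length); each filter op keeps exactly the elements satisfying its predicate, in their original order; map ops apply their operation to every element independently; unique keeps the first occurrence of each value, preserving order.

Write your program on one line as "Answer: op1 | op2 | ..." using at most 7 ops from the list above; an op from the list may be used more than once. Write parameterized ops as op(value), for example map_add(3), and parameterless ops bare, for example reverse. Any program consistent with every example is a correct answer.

map_add(-6) | map_neg | take(3) | unique | map_add(-9) | reverse

Check, running the answer program on each example:
  [20, -10, 48, 20, -45, -24, -1, 30] -> [14, -16, 42, 14, -51, -30, -7, 24] -> [-14, 16, -42, -14, 51, 30, 7, -24] -> [-14, 16, -42] -> [-14, 16, -42] -> [-23, 7, -51] -> [-51, 7, -23]
  [-31, -31, 37, -28] -> [-37, -37, 31, -34] -> [37, 37, -31, 34] -> [37, 37, -31] -> [37, -31] -> [28, -40] -> [-40, 28]
  [-35, 29, -46, -15, -15] -> [-41, 23, -52, -21, -21] -> [41, -23, 52, 21, 21] -> [41, -23, 52] -> [41, -23, 52] -> [32, -32, 43] -> [43, -32, 32]
  [-28, 7, -2] -> [-34, 1, -8] -> [34, -1, 8] -> [34, -1, 8] -> [34, -1, 8] -> [25, -10, -1] -> [-1, -10, 25]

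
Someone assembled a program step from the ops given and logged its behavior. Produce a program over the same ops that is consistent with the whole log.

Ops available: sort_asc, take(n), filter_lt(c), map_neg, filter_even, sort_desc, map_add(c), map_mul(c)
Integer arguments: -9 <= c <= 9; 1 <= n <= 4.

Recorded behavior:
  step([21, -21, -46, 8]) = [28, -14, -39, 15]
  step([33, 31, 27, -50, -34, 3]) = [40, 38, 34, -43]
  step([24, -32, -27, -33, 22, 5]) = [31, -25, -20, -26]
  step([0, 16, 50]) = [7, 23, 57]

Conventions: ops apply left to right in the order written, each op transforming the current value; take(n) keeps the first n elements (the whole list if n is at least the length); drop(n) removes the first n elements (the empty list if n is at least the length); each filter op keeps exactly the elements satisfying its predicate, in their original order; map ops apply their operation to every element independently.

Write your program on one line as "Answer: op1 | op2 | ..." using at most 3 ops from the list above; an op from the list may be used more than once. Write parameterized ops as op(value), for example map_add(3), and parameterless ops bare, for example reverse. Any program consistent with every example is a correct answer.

map_add(7) | take(4)

Check, running the answer program on each example:
  [21, -21, -46, 8] -> [28, -14, -39, 15] -> [28, -14, -39, 15]
  [33, 31, 27, -50, -34, 3] -> [40, 38, 34, -43, -27, 10] -> [40, 38, 34, -43]
  [24, -32, -27, -33, 22, 5] -> [31, -25, -20, -26, 29, 12] -> [31, -25, -20, -26]
  [0, 16, 50] -> [7, 23, 57] -> [7, 23, 57]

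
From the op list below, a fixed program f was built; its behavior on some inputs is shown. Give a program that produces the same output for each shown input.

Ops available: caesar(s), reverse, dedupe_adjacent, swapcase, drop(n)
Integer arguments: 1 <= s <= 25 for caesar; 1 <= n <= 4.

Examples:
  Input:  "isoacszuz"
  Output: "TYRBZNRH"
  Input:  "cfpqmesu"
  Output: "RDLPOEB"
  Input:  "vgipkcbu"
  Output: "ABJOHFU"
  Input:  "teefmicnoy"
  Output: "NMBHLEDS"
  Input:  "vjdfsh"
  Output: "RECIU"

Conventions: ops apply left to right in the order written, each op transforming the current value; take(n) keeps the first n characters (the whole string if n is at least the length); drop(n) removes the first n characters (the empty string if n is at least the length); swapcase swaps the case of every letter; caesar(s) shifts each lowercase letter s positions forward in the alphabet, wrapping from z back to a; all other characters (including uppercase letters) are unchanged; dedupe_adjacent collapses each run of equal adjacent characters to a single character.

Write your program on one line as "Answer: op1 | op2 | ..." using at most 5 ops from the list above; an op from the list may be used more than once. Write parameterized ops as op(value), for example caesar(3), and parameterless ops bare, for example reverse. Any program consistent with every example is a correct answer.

caesar(25) | dedupe_adjacent | reverse | drop(1) | swapcase

Check, running the answer program on each example:
  "isoacszuz" -> "hrnzbryty" -> "hrnzbryty" -> "ytyrbznrh" -> "tyrbznrh" -> "TYRBZNRH"
  "cfpqmesu" -> "beopldrt" -> "beopldrt" -> "trdlpoeb" -> "rdlpoeb" -> "RDLPOEB"
  "vgipkcbu" -> "ufhojbat" -> "ufhojbat" -> "tabjohfu" -> "abjohfu" -> "ABJOHFU"
  "teefmicnoy" -> "sddelhbmnx" -> "sdelhbmnx" -> "xnmbhleds" -> "nmbhleds" -> "NMBHLEDS"
  "vjdfsh" -> "uicerg" -> "uicerg" -> "greciu" -> "reciu" -> "RECIU"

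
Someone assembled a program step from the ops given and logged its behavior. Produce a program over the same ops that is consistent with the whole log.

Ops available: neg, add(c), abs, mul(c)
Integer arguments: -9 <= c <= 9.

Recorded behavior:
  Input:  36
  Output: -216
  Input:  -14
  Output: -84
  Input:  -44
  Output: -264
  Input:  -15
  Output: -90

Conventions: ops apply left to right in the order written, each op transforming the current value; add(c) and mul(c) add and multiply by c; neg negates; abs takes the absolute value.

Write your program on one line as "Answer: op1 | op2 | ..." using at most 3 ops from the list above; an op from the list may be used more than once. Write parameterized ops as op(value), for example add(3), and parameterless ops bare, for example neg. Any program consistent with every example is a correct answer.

abs | neg | mul(6)

Check, running the answer program on each example:
  36 -> 36 -> -36 -> -216
  -14 -> 14 -> -14 -> -84
  -44 -> 44 -> -44 -> -264
  -15 -> 15 -> -15 -> -90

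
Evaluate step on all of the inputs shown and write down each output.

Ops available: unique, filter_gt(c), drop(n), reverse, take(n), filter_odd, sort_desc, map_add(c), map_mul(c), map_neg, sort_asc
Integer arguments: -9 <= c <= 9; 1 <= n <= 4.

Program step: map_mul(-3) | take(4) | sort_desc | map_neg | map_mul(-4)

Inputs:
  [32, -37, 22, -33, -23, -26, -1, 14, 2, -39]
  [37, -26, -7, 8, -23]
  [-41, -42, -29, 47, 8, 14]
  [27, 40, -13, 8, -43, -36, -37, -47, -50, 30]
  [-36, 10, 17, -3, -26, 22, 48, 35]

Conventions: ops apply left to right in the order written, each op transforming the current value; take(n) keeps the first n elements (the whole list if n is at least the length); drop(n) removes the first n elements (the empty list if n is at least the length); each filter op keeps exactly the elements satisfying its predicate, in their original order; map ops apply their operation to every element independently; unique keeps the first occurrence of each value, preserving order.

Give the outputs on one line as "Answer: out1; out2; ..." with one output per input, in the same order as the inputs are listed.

Execution, op by op:
  [32, -37, 22, -33, -23, -26, -1, 14, 2, -39] -> [-96, 111, -66, 99, 69, 78, 3, -42, -6, 117] -> [-96, 111, -66, 99] -> [111, 99, -66, -96] -> [-111, -99, 66, 96] -> [444, 396, -264, -384]
  [37, -26, -7, 8, -23] -> [-111, 78, 21, -24, 69] -> [-111, 78, 21, -24] -> [78, 21, -24, -111] -> [-78, -21, 24, 111] -> [312, 84, -96, -444]
  [-41, -42, -29, 47, 8, 14] -> [123, 126, 87, -141, -24, -42] -> [123, 126, 87, -141] -> [126, 123, 87, -141] -> [-126, -123, -87, 141] -> [504, 492, 348, -564]
  [27, 40, -13, 8, -43, -36, -37, -47, -50, 30] -> [-81, -120, 39, -24, 129, 108, 111, 141, 150, -90] -> [-81, -120, 39, -24] -> [39, -24, -81, -120] -> [-39, 24, 81, 120] -> [156, -96, -324, -480]
  [-36, 10, 17, -3, -26, 22, 48, 35] -> [108, -30, -51, 9, 78, -66, -144, -105] -> [108, -30, -51, 9] -> [108, 9, -30, -51] -> [-108, -9, 30, 51] -> [432, 36, -120, -204]

[444, 396, -264, -384]; [312, 84, -96, -444]; [504, 492, 348, -564]; [156, -96, -324, -480]; [432, 36, -120, -204]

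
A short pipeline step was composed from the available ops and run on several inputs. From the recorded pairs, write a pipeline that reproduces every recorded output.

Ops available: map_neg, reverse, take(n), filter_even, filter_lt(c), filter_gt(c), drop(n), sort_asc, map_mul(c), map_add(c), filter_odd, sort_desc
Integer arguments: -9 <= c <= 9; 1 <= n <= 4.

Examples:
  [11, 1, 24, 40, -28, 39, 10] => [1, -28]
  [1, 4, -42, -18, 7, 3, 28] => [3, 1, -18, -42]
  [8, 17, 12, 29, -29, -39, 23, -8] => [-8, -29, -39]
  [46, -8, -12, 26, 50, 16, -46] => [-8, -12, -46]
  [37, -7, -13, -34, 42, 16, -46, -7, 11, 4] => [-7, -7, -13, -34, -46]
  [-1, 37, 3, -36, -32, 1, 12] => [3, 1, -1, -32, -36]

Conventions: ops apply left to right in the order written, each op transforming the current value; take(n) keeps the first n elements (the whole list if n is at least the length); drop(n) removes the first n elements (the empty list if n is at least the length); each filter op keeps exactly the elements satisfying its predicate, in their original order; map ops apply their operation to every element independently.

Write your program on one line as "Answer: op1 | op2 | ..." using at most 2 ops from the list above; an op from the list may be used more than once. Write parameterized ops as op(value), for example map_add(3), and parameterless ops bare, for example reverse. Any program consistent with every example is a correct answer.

filter_lt(4) | sort_desc

Check, running the answer program on each example:
  [11, 1, 24, 40, -28, 39, 10] -> [1, -28] -> [1, -28]
  [1, 4, -42, -18, 7, 3, 28] -> [1, -42, -18, 3] -> [3, 1, -18, -42]
  [8, 17, 12, 29, -29, -39, 23, -8] -> [-29, -39, -8] -> [-8, -29, -39]
  [46, -8, -12, 26, 50, 16, -46] -> [-8, -12, -46] -> [-8, -12, -46]
  [37, -7, -13, -34, 42, 16, -46, -7, 11, 4] -> [-7, -13, -34, -46, -7] -> [-7, -7, -13, -34, -46]
  [-1, 37, 3, -36, -32, 1, 12] -> [-1, 3, -36, -32, 1] -> [3, 1, -1, -32, -36]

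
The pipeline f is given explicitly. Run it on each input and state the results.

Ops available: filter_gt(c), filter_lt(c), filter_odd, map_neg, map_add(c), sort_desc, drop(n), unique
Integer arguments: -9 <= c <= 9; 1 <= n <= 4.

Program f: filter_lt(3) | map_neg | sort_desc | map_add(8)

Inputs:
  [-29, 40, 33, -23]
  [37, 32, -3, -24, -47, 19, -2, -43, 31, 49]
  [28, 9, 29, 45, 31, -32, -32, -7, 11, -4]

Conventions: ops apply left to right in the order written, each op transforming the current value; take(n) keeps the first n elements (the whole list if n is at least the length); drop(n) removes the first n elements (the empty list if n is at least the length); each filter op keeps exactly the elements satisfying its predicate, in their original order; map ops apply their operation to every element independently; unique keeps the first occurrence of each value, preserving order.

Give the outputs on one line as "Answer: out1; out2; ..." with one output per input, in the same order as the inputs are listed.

Execution, op by op:
  [-29, 40, 33, -23] -> [-29, -23] -> [29, 23] -> [29, 23] -> [37, 31]
  [37, 32, -3, -24, -47, 19, -2, -43, 31, 49] -> [-3, -24, -47, -2, -43] -> [3, 24, 47, 2, 43] -> [47, 43, 24, 3, 2] -> [55, 51, 32, 11, 10]
  [28, 9, 29, 45, 31, -32, -32, -7, 11, -4] -> [-32, -32, -7, -4] -> [32, 32, 7, 4] -> [32, 32, 7, 4] -> [40, 40, 15, 12]

[37, 31]; [55, 51, 32, 11, 10]; [40, 40, 15, 12]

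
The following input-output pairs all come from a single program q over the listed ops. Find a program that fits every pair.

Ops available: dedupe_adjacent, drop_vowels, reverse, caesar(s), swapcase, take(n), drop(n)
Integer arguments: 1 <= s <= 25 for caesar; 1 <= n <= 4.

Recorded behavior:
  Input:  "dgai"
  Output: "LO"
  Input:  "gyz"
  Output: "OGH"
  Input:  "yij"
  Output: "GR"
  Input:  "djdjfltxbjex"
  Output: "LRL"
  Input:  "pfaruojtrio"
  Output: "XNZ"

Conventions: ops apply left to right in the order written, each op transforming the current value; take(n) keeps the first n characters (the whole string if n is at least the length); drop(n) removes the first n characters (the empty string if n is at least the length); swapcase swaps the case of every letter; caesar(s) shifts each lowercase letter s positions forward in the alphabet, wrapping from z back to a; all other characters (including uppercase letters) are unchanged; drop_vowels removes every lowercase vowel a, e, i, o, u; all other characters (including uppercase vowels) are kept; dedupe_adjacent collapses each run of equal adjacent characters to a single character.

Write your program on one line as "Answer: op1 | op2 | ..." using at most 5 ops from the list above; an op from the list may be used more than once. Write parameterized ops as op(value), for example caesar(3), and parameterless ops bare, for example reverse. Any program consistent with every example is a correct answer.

drop_vowels | take(3) | caesar(8) | swapcase

Check, running the answer program on each example:
  "dgai" -> "dg" -> "dg" -> "lo" -> "LO"
  "gyz" -> "gyz" -> "gyz" -> "ogh" -> "OGH"
  "yij" -> "yj" -> "yj" -> "gr" -> "GR"
  "djdjfltxbjex" -> "djdjfltxbjx" -> "djd" -> "lrl" -> "LRL"
  "pfaruojtrio" -> "pfrjtr" -> "pfr" -> "xnz" -> "XNZ"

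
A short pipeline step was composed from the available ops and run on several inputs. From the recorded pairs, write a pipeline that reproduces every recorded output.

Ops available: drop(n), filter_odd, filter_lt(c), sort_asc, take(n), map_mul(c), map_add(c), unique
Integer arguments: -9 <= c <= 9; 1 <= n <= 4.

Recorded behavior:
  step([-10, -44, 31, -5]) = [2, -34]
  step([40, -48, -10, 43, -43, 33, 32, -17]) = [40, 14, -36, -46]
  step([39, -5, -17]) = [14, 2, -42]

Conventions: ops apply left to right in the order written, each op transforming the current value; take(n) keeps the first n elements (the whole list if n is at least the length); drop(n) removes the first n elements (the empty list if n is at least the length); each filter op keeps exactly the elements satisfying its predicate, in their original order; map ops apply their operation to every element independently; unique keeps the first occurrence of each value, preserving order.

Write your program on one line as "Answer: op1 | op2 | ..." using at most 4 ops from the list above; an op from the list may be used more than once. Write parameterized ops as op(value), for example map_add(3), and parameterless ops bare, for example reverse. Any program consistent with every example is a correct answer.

filter_odd | map_add(3) | sort_asc | map_mul(-1)

Check, running the answer program on each example:
  [-10, -44, 31, -5] -> [31, -5] -> [34, -2] -> [-2, 34] -> [2, -34]
  [40, -48, -10, 43, -43, 33, 32, -17] -> [43, -43, 33, -17] -> [46, -40, 36, -14] -> [-40, -14, 36, 46] -> [40, 14, -36, -46]
  [39, -5, -17] -> [39, -5, -17] -> [42, -2, -14] -> [-14, -2, 42] -> [14, 2, -42]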